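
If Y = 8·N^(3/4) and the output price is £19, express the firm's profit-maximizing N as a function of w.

MP_N = (3/4)·8·N^(-1/4) = 6·N^(-1/4).
Setting P·MP_N = w: 114·N^(-1/4) = w.
Solving for N: N^(-1/4) = w/114, so N = (114/w)^(4).

N(w) = (114/w)^(4)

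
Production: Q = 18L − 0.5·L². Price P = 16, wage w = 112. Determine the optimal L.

The marginal product of L is MP_L = 18 − L.
A price-taking firm hires until the value of the marginal product equals the wage: P·MP_L = w, so 16·(18 − L) = 112.
Then 18 − L = 7, giving L = 11.

L* = 11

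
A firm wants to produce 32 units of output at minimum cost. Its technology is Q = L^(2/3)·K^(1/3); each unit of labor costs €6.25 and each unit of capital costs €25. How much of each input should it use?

L* = 64, K* = 8

Cost minimization requires the marginal rate of technical substitution to equal the input-price ratio: MP_L/MP_K = w/r.
Here MP_L/MP_K = (2/3)·(K/L)/(1/3) = 2·(K/L). Setting this equal to 6.25/25 = 0.25 gives K = 0.125L.
Substituting into Q = 32: L^(2/3)·(0.125L)^(1/3) = 32.
Solving, L = 64 and K = 8.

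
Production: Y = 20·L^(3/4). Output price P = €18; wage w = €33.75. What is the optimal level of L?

L* = 4096

MP_L = (3/4)·20·L^(-1/4) = 15·L^(-1/4).
Profit maximization for a price taker requires P·MP_L = w: 18·15·L^(-1/4) = 33.75.
So L^(-1/4) = 0.125, which gives L = 4096.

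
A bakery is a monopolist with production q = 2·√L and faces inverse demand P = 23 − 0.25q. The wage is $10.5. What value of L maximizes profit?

Marginal revenue from the inverse demand is MR = 23 − 0.5q.
The marginal product is MP_L = L^(-1/2).
A monopolist hires until marginal revenue product equals the wage: MR·MP_L = w.
At L, q = 2·√L. Substituting and solving: (23 − √L)·L^(-1/2) = 10.5 gives L = 4.

L* = 4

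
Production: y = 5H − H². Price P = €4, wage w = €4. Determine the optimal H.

The marginal product of H is MP_H = 5 − 2H.
A price-taking firm hires until the value of the marginal product equals the wage: P·MP_H = w, so 4·(5 − 2H) = 4.
Then 5 − 2H = 1, giving H = 2.

H* = 2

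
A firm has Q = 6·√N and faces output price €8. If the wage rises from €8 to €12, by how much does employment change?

From P·MP_N = w with MP_N = 3·N^(-1/2), the labor demand is N(w) = (24/w)^(2).
At w = 8: N = 9. At w = 12: N = 4.
ΔN = 4 − 9 = -5.

ΔN = -5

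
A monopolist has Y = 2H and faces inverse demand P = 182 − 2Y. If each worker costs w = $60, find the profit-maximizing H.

H* = 19

Marginal revenue from the inverse demand is MR = 182 − 4Y.
The marginal product is MP_H = 2.
A monopolist hires until marginal revenue product equals the wage: MR·MP_H = w.
(182 − 8H)·2 = 60, so H = 19.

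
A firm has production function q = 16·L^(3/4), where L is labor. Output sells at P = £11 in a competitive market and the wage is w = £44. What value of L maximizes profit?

MP_L = (3/4)·16·L^(-1/4) = 12·L^(-1/4).
Profit maximization for a price taker requires P·MP_L = w: 11·12·L^(-1/4) = 44.
So L^(-1/4) = 1/3, which gives L = 81.

L* = 81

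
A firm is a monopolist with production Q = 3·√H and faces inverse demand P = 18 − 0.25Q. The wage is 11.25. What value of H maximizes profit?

H* = 4

Marginal revenue from the inverse demand is MR = 18 − 0.5Q.
The marginal product is MP_H = 1.5·H^(-1/2).
A monopolist hires until marginal revenue product equals the wage: MR·MP_H = w.
At H, Q = 3·√H. Substituting and solving: (18 − 1.5·√H)·1.5·H^(-1/2) = 11.25 gives H = 4.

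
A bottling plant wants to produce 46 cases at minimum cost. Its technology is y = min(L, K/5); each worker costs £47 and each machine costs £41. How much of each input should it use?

L* = 46, K* = 230

With a fixed-proportions technology, the cost-minimizing bundle uses no slack in either input: L = K/5 = y.
So L = 46 and K = 5·46 = 230.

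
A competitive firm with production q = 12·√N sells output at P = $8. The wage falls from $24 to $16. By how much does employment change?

ΔN = 5

From P·MP_N = w with MP_N = 6·N^(-1/2), the labor demand is N(w) = (48/w)^(2).
At w = 24: N = 4. At w = 16: N = 9.
ΔN = 9 − 4 = 5.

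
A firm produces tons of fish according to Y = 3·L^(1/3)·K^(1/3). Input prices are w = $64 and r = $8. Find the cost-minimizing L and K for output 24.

Cost minimization requires the marginal rate of technical substitution to equal the input-price ratio: MP_L/MP_K = w/r.
Here MP_L/MP_K = (1/3)·(K/L)/(1/3) = (K/L). Setting this equal to 64/8 = 8 gives K = 8L.
Substituting into Y = 24: 3·L^(1/3)·(8L)^(1/3) = 24.
Solving, L = 8 and K = 64.

L* = 8, K* = 64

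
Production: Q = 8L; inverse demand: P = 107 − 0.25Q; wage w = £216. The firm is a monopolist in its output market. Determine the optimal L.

Marginal revenue from the inverse demand is MR = 107 − 0.5Q.
The marginal product is MP_L = 8.
A monopolist hires until marginal revenue product equals the wage: MR·MP_L = w.
(107 − 4L)·8 = 216, so L = 20.

L* = 20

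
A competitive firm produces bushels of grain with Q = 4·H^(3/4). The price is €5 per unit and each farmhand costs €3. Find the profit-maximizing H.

H* = 625

MP_H = (3/4)·4·H^(-1/4) = 3·H^(-1/4).
Profit maximization for a price taker requires P·MP_H = w: 5·3·H^(-1/4) = 3.
So H^(-1/4) = 0.2, which gives H = 625.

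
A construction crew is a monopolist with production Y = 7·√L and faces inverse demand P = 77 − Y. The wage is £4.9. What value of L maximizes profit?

L* = 25

Marginal revenue from the inverse demand is MR = 77 − 2Y.
The marginal product is MP_L = 3.5·L^(-1/2).
A monopolist hires until marginal revenue product equals the wage: MR·MP_L = w.
At L, Y = 7·√L. Substituting and solving: (77 − 14·√L)·3.5·L^(-1/2) = 4.9 gives L = 25.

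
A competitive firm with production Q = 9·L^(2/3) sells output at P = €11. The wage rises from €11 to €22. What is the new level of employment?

L* = 27

From P·MP_L = w with MP_L = 6·L^(-1/3), the labor demand is L(w) = (66/w)^(3).
At w = 11: L = 216. At w = 22: L = 27.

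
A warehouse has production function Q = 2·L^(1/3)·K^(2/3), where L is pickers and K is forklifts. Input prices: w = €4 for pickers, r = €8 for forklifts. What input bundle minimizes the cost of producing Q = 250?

Cost minimization requires the marginal rate of technical substitution to equal the input-price ratio: MP_L/MP_K = w/r.
Here MP_L/MP_K = (1/3)·(K/L)/(2/3) = 0.5·(K/L). Setting this equal to 4/8 = 0.5 gives K = L.
Substituting into Q = 250: 2·L^(1/3)·(L)^(2/3) = 250.
Solving, L = 125 and K = 125.

L* = 125, K* = 125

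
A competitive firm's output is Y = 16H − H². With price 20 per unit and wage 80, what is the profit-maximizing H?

The marginal product of H is MP_H = 16 − 2H.
A price-taking firm hires until the value of the marginal product equals the wage: P·MP_H = w, so 20·(16 − 2H) = 80.
Then 16 − 2H = 4, giving H = 6.

H* = 6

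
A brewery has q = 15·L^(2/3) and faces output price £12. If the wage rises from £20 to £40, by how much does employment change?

ΔL = -189

From P·MP_L = w with MP_L = 10·L^(-1/3), the labor demand is L(w) = (120/w)^(3).
At w = 20: L = 216. At w = 40: L = 27.
ΔL = 27 − 216 = -189.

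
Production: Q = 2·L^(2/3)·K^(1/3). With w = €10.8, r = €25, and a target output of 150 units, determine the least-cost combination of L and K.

Cost minimization requires the marginal rate of technical substitution to equal the input-price ratio: MP_L/MP_K = w/r.
Here MP_L/MP_K = (2/3)·(K/L)/(1/3) = 2·(K/L). Setting this equal to 10.8/25 = 0.432 gives K = 0.216L.
Substituting into Q = 150: 2·L^(2/3)·(0.216L)^(1/3) = 150.
Solving, L = 125 and K = 27.

L* = 125, K* = 27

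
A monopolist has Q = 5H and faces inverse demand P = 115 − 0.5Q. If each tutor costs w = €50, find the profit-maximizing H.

Marginal revenue from the inverse demand is MR = 115 − Q.
The marginal product is MP_H = 5.
A monopolist hires until marginal revenue product equals the wage: MR·MP_H = w.
(115 − 5H)·5 = 50, so H = 21.

H* = 21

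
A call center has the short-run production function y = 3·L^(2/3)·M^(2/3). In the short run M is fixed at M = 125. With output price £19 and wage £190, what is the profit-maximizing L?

L* = 125

With M = 125, MP_L = (2/3)·3·L^(-1/3)·125^(2/3) = 50·L^(-1/3).
Profit maximization for a price taker requires P·MP_L = w: 19·50·L^(-1/3) = 190.
So L^(-1/3) = 0.2, which gives L = 125.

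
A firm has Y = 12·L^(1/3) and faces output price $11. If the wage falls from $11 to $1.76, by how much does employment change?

ΔL = 117

From P·MP_L = w with MP_L = 4·L^(-2/3), the labor demand is L(w) = (44/w)^(3/2).
At w = 11: L = 8. At w = 1.76: L = 125.
ΔL = 125 − 8 = 117.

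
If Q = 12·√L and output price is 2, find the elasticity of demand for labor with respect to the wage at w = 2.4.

MP_L = (1/2)·12·L^(-1/2), so P·MP_L = w gives 12·L^(-1/2) = w.
Solving, L(w) = (12/w)^(2). This is a constant-elasticity form: L ∝ w^(−2), so ε = −2.

ε = -2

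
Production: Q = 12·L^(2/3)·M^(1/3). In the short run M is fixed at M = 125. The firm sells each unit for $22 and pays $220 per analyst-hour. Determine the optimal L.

With M = 125, MP_L = (2/3)·12·L^(-1/3)·125^(1/3) = 40·L^(-1/3).
Profit maximization for a price taker requires P·MP_L = w: 22·40·L^(-1/3) = 220.
So L^(-1/3) = 0.25, which gives L = 64.

L* = 64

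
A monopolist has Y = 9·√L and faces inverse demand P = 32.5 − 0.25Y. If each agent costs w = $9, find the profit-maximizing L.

L* = 25

Marginal revenue from the inverse demand is MR = 32.5 − 0.5Y.
The marginal product is MP_L = 4.5·L^(-1/2).
A monopolist hires until marginal revenue product equals the wage: MR·MP_L = w.
At L, Y = 9·√L. Substituting and solving: (32.5 − 4.5·√L)·4.5·L^(-1/2) = 9 gives L = 25.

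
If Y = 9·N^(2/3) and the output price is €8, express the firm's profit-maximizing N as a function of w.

MP_N = (2/3)·9·N^(-1/3) = 6·N^(-1/3).
Setting P·MP_N = w: 48·N^(-1/3) = w.
Solving for N: N^(-1/3) = w/48, so N = (48/w)^(3).

N(w) = 110592/w³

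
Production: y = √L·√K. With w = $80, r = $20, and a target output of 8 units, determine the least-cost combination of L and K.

L* = 4, K* = 16

Cost minimization requires the marginal rate of technical substitution to equal the input-price ratio: MP_L/MP_K = w/r.
Here MP_L/MP_K = (1/2)·(K/L)/(1/2) = (K/L). Setting this equal to 80/20 = 4 gives K = 4L.
Substituting into y = 8: L^(1/2)·(4L)^(1/2) = 8.
Solving, L = 4 and K = 16.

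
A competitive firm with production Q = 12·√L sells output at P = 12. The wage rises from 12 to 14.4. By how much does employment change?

ΔL = -11

From P·MP_L = w with MP_L = 6·L^(-1/2), the labor demand is L(w) = (72/w)^(2).
At w = 12: L = 36. At w = 14.4: L = 25.
ΔL = 25 − 36 = -11.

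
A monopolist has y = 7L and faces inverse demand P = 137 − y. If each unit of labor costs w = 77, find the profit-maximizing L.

L* = 9

Marginal revenue from the inverse demand is MR = 137 − 2y.
The marginal product is MP_L = 7.
A monopolist hires until marginal revenue product equals the wage: MR·MP_L = w.
(137 − 14L)·7 = 77, so L = 9.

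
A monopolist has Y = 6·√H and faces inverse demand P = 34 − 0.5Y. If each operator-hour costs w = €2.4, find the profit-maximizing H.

Marginal revenue from the inverse demand is MR = 34 − Y.
The marginal product is MP_H = 3·H^(-1/2).
A monopolist hires until marginal revenue product equals the wage: MR·MP_H = w.
At H, Y = 6·√H. Substituting and solving: (34 − 6·√H)·3·H^(-1/2) = 2.4 gives H = 25.

H* = 25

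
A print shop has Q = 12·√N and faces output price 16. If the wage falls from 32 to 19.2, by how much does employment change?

From P·MP_N = w with MP_N = 6·N^(-1/2), the labor demand is N(w) = (96/w)^(2).
At w = 32: N = 9. At w = 19.2: N = 25.
ΔN = 25 − 9 = 16.

ΔN = 16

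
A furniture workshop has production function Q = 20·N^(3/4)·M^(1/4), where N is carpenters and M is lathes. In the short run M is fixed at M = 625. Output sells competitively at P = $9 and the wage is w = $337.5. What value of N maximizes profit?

N* = 16

With M = 625, MP_N = (3/4)·20·N^(-1/4)·625^(1/4) = 75·N^(-1/4).
Profit maximization for a price taker requires P·MP_N = w: 9·75·N^(-1/4) = 337.5.
So N^(-1/4) = 0.5, which gives N = 16.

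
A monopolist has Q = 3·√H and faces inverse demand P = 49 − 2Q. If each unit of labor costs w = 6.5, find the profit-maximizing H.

H* = 9

Marginal revenue from the inverse demand is MR = 49 − 4Q.
The marginal product is MP_H = 1.5·H^(-1/2).
A monopolist hires until marginal revenue product equals the wage: MR·MP_H = w.
At H, Q = 3·√H. Substituting and solving: (49 − 12·√H)·1.5·H^(-1/2) = 6.5 gives H = 9.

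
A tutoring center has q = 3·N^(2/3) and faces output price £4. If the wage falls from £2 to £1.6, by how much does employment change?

From P·MP_N = w with MP_N = 2·N^(-1/3), the labor demand is N(w) = (8/w)^(3).
At w = 2: N = 64. At w = 1.6: N = 125.
ΔN = 125 − 64 = 61.

ΔN = 61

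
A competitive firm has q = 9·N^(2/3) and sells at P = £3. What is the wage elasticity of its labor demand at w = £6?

ε = -3

MP_N = (2/3)·9·N^(-1/3), so P·MP_N = w gives 18·N^(-1/3) = w.
Solving, N(w) = (18/w)^(3). This is a constant-elasticity form: N ∝ w^(−3), so ε = −3.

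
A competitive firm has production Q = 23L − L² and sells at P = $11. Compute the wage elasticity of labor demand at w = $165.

ε = -1.875

From P·MP_L = w with MP_L = 23 − 2L, labor demand is L(w) = (23 − w/11)/2.
dL/dw = −1/(22) = -1/22.
At w = 165, L = 4, so ε = (dL/dw)·(w/L) = (-1/22)·(165/4) = -1.875.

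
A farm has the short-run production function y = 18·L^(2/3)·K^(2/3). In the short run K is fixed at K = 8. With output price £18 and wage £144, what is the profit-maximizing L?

L* = 216

With K = 8, MP_L = (2/3)·18·L^(-1/3)·8^(2/3) = 48·L^(-1/3).
Profit maximization for a price taker requires P·MP_L = w: 18·48·L^(-1/3) = 144.
So L^(-1/3) = 1/6, which gives L = 216.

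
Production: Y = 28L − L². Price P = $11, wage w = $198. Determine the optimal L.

The marginal product of L is MP_L = 28 − 2L.
A price-taking firm hires until the value of the marginal product equals the wage: P·MP_L = w, so 11·(28 − 2L) = 198.
Then 28 − 2L = 18, giving L = 5.

L* = 5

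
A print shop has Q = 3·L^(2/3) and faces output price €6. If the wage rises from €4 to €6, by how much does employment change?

From P·MP_L = w with MP_L = 2·L^(-1/3), the labor demand is L(w) = (12/w)^(3).
At w = 4: L = 27. At w = 6: L = 8.
ΔL = 8 − 27 = -19.

ΔL = -19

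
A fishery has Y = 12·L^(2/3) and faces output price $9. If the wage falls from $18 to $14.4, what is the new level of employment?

From P·MP_L = w with MP_L = 8·L^(-1/3), the labor demand is L(w) = (72/w)^(3).
At w = 18: L = 64. At w = 14.4: L = 125.

L* = 125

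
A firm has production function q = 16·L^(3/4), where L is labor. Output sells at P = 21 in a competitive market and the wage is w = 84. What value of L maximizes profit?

L* = 81

MP_L = (3/4)·16·L^(-1/4) = 12·L^(-1/4).
Profit maximization for a price taker requires P·MP_L = w: 21·12·L^(-1/4) = 84.
So L^(-1/4) = 1/3, which gives L = 81.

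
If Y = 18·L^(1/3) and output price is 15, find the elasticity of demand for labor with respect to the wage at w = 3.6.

MP_L = (1/3)·18·L^(-2/3), so P·MP_L = w gives 90·L^(-2/3) = w.
Solving, L(w) = (90/w)^(3/2). This is a constant-elasticity form: L ∝ w^(−3/2), so ε = −3/2.

ε = -1.5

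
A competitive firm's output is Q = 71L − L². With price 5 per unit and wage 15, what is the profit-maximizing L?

The marginal product of L is MP_L = 71 − 2L.
A price-taking firm hires until the value of the marginal product equals the wage: P·MP_L = w, so 5·(71 − 2L) = 15.
Then 71 − 2L = 3, giving L = 34.

L* = 34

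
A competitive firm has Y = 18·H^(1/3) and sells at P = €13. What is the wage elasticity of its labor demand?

MP_H = (1/3)·18·H^(-2/3), so P·MP_H = w gives 78·H^(-2/3) = w.
Solving, H(w) = (78/w)^(3/2). This is a constant-elasticity form: H ∝ w^(−3/2), so ε = −3/2.

ε = -1.5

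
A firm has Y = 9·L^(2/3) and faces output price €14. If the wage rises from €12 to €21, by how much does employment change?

From P·MP_L = w with MP_L = 6·L^(-1/3), the labor demand is L(w) = (84/w)^(3).
At w = 12: L = 343. At w = 21: L = 64.
ΔL = 64 − 343 = -279.

ΔL = -279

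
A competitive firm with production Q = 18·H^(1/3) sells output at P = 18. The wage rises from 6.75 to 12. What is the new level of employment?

H* = 27

From P·MP_H = w with MP_H = 6·H^(-2/3), the labor demand is H(w) = (108/w)^(3/2).
At w = 6.75: H = 64. At w = 12: H = 27.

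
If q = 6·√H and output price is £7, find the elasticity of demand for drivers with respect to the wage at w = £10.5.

MP_H = (1/2)·6·H^(-1/2), so P·MP_H = w gives 21·H^(-1/2) = w.
Solving, H(w) = (21/w)^(2). This is a constant-elasticity form: H ∝ w^(−2), so ε = −2.

ε = -2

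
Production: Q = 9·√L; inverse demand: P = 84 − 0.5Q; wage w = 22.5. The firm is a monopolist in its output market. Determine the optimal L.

Marginal revenue from the inverse demand is MR = 84 − Q.
The marginal product is MP_L = 4.5·L^(-1/2).
A monopolist hires until marginal revenue product equals the wage: MR·MP_L = w.
At L, Q = 9·√L. Substituting and solving: (84 − 9·√L)·4.5·L^(-1/2) = 22.5 gives L = 36.

L* = 36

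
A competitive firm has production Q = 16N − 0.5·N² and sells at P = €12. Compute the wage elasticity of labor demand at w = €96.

ε = -1

From P·MP_N = w with MP_N = 16 − N, labor demand is N(w) = 16 − w/12.
dN/dw = −1/(12) = -1/12.
At w = 96, N = 8, so ε = (dN/dw)·(w/N) = (-1/12)·(96/8) = -1.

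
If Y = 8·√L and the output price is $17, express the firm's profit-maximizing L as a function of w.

L(w) = 4624/w²

MP_L = (1/2)·8·L^(-1/2) = 4·L^(-1/2).
Setting P·MP_L = w: 68·L^(-1/2) = w.
Solving for L: L^(-1/2) = w/68, so L = (68/w)^(2).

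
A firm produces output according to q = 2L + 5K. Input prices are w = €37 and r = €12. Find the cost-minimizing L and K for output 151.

The inputs are perfect substitutes, so the firm uses whichever has the lower cost per unit of output.
Cost per unit of output via L is w/2 = 18.5; via K it is r/5 = 2.4. K is cheaper.
Producing q = 151 with K alone: L = 0, K = 30.2.

L* = 0, K* = 30.2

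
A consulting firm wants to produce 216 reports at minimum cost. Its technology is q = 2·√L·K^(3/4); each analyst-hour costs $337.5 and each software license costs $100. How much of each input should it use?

Cost minimization requires the marginal rate of technical substitution to equal the input-price ratio: MP_L/MP_K = w/r.
Here MP_L/MP_K = (1/2)·(K/L)/(3/4) = (2/3)·(K/L). Setting this equal to 337.5/100 = 3.375 gives K = 5.0625L.
Substituting into q = 216: 2·L^(1/2)·(5.0625L)^(3/4) = 216.
Solving, L = 16 and K = 81.

L* = 16, K* = 81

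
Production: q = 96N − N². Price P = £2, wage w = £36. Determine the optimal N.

N* = 39

The marginal product of N is MP_N = 96 − 2N.
A price-taking firm hires until the value of the marginal product equals the wage: P·MP_N = w, so 2·(96 − 2N) = 36.
Then 96 − 2N = 18, giving N = 39.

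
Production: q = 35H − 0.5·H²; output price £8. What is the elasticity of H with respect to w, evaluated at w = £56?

ε = -0.25

From P·MP_H = w with MP_H = 35 − H, labor demand is H(w) = 35 − w/8.
dH/dw = −1/(8) = -0.125.
At w = 56, H = 28, so ε = (dH/dw)·(w/H) = (-0.125)·(56/28) = -0.25.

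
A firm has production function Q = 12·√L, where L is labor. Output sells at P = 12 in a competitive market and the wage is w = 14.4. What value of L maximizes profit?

L* = 25

MP_L = (1/2)·12·L^(-1/2) = 6·L^(-1/2).
Profit maximization for a price taker requires P·MP_L = w: 12·6·L^(-1/2) = 14.4.
So L^(-1/2) = 0.2, which gives L = 25.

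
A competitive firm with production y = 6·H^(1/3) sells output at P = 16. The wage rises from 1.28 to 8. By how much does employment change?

ΔH = -117

From P·MP_H = w with MP_H = 2·H^(-2/3), the labor demand is H(w) = (32/w)^(3/2).
At w = 1.28: H = 125. At w = 8: H = 8.
ΔH = 8 − 125 = -117.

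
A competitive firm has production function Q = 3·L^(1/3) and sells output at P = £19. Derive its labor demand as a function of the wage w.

MP_L = (1/3)·3·L^(-2/3) = L^(-2/3).
Setting P·MP_L = w: 19·L^(-2/3) = w.
Solving for L: L^(-2/3) = w/19, so L = (19/w)^(3/2).

L(w) = (19/w)^(3/2)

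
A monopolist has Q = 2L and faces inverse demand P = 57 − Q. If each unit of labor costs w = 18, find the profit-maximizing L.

L* = 12

Marginal revenue from the inverse demand is MR = 57 − 2Q.
The marginal product is MP_L = 2.
A monopolist hires until marginal revenue product equals the wage: MR·MP_L = w.
(57 − 4L)·2 = 18, so L = 12.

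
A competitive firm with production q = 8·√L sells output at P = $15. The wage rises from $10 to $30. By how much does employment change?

ΔL = -32

From P·MP_L = w with MP_L = 4·L^(-1/2), the labor demand is L(w) = (60/w)^(2).
At w = 10: L = 36. At w = 30: L = 4.
ΔL = 4 − 36 = -32.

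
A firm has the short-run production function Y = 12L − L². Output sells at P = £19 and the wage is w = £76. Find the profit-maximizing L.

L* = 4

The marginal product of L is MP_L = 12 − 2L.
A price-taking firm hires until the value of the marginal product equals the wage: P·MP_L = w, so 19·(12 − 2L) = 76.
Then 12 − 2L = 4, giving L = 4.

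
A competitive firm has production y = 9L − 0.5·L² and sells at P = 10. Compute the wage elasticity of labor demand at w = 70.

ε = -3.5

From P·MP_L = w with MP_L = 9 − L, labor demand is L(w) = 9 − w/10.
dL/dw = −1/(10) = -0.1.
At w = 70, L = 2, so ε = (dL/dw)·(w/L) = (-0.1)·(70/2) = -3.5.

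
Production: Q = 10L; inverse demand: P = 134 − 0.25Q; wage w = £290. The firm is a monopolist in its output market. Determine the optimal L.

L* = 21

Marginal revenue from the inverse demand is MR = 134 − 0.5Q.
The marginal product is MP_L = 10.
A monopolist hires until marginal revenue product equals the wage: MR·MP_L = w.
(134 − 5L)·10 = 290, so L = 21.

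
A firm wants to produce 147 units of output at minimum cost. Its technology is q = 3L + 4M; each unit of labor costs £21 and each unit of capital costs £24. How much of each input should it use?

The inputs are perfect substitutes, so the firm uses whichever has the lower cost per unit of output.
Cost per unit of output via L is w/3 = 7; via M it is r/4 = 6. M is cheaper.
Producing q = 147 with M alone: L = 0, M = 36.75.

L* = 0, M* = 36.75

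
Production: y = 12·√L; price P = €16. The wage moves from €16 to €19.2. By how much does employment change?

ΔL = -11

From P·MP_L = w with MP_L = 6·L^(-1/2), the labor demand is L(w) = (96/w)^(2).
At w = 16: L = 36. At w = 19.2: L = 25.
ΔL = 25 − 36 = -11.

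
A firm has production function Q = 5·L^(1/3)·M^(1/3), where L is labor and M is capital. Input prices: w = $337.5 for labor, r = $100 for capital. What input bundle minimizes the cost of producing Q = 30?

Cost minimization requires the marginal rate of technical substitution to equal the input-price ratio: MP_L/MP_M = w/r.
Here MP_L/MP_M = (1/3)·(M/L)/(1/3) = (M/L). Setting this equal to 337.5/100 = 3.375 gives M = 3.375L.
Substituting into Q = 30: 5·L^(1/3)·(3.375L)^(1/3) = 30.
Solving, L = 8 and M = 27.

L* = 8, M* = 27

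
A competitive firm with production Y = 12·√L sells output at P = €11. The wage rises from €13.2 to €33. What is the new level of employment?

L* = 4

From P·MP_L = w with MP_L = 6·L^(-1/2), the labor demand is L(w) = (66/w)^(2).
At w = 13.2: L = 25. At w = 33: L = 4.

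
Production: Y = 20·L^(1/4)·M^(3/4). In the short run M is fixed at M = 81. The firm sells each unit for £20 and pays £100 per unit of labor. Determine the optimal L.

With M = 81, MP_L = (1/4)·20·L^(-3/4)·81^(3/4) = 135·L^(-3/4).
Profit maximization for a price taker requires P·MP_L = w: 20·135·L^(-3/4) = 100.
So L^(-3/4) = 1/27, which gives L = 81.

L* = 81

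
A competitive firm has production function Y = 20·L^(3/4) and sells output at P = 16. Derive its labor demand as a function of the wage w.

MP_L = (3/4)·20·L^(-1/4) = 15·L^(-1/4).
Setting P·MP_L = w: 240·L^(-1/4) = w.
Solving for L: L^(-1/4) = w/240, so L = (240/w)^(4).

L(w) = (240/w)^(4)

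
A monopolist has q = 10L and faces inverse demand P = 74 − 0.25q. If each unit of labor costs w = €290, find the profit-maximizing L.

L* = 9

Marginal revenue from the inverse demand is MR = 74 − 0.5q.
The marginal product is MP_L = 10.
A monopolist hires until marginal revenue product equals the wage: MR·MP_L = w.
(74 − 5L)·10 = 290, so L = 9.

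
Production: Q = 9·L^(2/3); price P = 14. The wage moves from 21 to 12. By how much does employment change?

From P·MP_L = w with MP_L = 6·L^(-1/3), the labor demand is L(w) = (84/w)^(3).
At w = 21: L = 64. At w = 12: L = 343.
ΔL = 343 − 64 = 279.

ΔL = 279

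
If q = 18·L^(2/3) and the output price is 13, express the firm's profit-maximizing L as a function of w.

MP_L = (2/3)·18·L^(-1/3) = 12·L^(-1/3).
Setting P·MP_L = w: 156·L^(-1/3) = w.
Solving for L: L^(-1/3) = w/156, so L = (156/w)^(3).

L(w) = 3796416/w³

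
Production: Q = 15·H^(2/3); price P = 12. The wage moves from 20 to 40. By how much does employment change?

ΔH = -189

From P·MP_H = w with MP_H = 10·H^(-1/3), the labor demand is H(w) = (120/w)^(3).
At w = 20: H = 216. At w = 40: H = 27.
ΔH = 27 − 216 = -189.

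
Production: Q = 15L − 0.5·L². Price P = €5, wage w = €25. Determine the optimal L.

The marginal product of L is MP_L = 15 − L.
A price-taking firm hires until the value of the marginal product equals the wage: P·MP_L = w, so 5·(15 − L) = 25.
Then 15 − L = 5, giving L = 10.

L* = 10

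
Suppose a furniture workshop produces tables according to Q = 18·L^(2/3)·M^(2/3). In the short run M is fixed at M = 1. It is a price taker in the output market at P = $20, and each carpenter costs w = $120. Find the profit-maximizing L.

With M = 1, MP_L = (2/3)·18·L^(-1/3)·1^(2/3) = 12·L^(-1/3).
Profit maximization for a price taker requires P·MP_L = w: 20·12·L^(-1/3) = 120.
So L^(-1/3) = 0.5, which gives L = 8.

L* = 8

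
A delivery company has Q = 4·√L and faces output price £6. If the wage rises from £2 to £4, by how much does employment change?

ΔL = -27

From P·MP_L = w with MP_L = 2·L^(-1/2), the labor demand is L(w) = (12/w)^(2).
At w = 2: L = 36. At w = 4: L = 9.
ΔL = 9 − 36 = -27.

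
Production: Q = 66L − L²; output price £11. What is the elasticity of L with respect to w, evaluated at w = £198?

From P·MP_L = w with MP_L = 66 − 2L, labor demand is L(w) = (66 − w/11)/2.
dL/dw = −1/(22) = -1/22.
At w = 198, L = 24, so ε = (dL/dw)·(w/L) = (-1/22)·(198/24) = -0.375.

ε = -0.375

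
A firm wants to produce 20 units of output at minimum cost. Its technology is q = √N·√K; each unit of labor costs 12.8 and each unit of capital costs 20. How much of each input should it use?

N* = 25, K* = 16

Cost minimization requires the marginal rate of technical substitution to equal the input-price ratio: MP_N/MP_K = w/r.
Here MP_N/MP_K = (1/2)·(K/N)/(1/2) = (K/N). Setting this equal to 12.8/20 = 0.64 gives K = 0.64N.
Substituting into q = 20: N^(1/2)·(0.64N)^(1/2) = 20.
Solving, N = 25 and K = 16.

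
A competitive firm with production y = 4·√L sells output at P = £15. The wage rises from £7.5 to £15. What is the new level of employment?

L* = 4

From P·MP_L = w with MP_L = 2·L^(-1/2), the labor demand is L(w) = (30/w)^(2).
At w = 7.5: L = 16. At w = 15: L = 4.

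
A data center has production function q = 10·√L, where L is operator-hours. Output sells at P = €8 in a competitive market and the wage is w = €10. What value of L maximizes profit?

L* = 16

MP_L = (1/2)·10·L^(-1/2) = 5·L^(-1/2).
Profit maximization for a price taker requires P·MP_L = w: 8·5·L^(-1/2) = 10.
So L^(-1/2) = 0.25, which gives L = 16.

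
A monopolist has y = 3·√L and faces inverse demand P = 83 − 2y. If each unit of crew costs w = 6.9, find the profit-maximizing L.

L* = 25

Marginal revenue from the inverse demand is MR = 83 − 4y.
The marginal product is MP_L = 1.5·L^(-1/2).
A monopolist hires until marginal revenue product equals the wage: MR·MP_L = w.
At L, y = 3·√L. Substituting and solving: (83 − 12·√L)·1.5·L^(-1/2) = 6.9 gives L = 25.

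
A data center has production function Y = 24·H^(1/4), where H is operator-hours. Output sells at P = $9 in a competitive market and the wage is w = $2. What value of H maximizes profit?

MP_H = (1/4)·24·H^(-3/4) = 6·H^(-3/4).
Profit maximization for a price taker requires P·MP_H = w: 9·6·H^(-3/4) = 2.
So H^(-3/4) = 1/27, which gives H = 81.

H* = 81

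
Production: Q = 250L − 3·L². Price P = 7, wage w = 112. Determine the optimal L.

L* = 39

The marginal product of L is MP_L = 250 − 6L.
A price-taking firm hires until the value of the marginal product equals the wage: P·MP_L = w, so 7·(250 − 6L) = 112.
Then 250 − 6L = 16, giving L = 39.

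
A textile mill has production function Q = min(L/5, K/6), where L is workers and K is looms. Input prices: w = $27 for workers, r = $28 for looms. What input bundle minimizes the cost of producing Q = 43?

L* = 215, K* = 258

With a fixed-proportions technology, the cost-minimizing bundle uses no slack in either input: L/5 = K/6 = Q.
So L = 5·43 = 215 and K = 6·43 = 258.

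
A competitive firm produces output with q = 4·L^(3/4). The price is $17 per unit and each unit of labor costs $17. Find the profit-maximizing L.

MP_L = (3/4)·4·L^(-1/4) = 3·L^(-1/4).
Profit maximization for a price taker requires P·MP_L = w: 17·3·L^(-1/4) = 17.
So L^(-1/4) = 1/3, which gives L = 81.

L* = 81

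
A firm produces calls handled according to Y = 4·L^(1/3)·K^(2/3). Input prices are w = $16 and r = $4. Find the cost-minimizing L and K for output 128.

Cost minimization requires the marginal rate of technical substitution to equal the input-price ratio: MP_L/MP_K = w/r.
Here MP_L/MP_K = (1/3)·(K/L)/(2/3) = 0.5·(K/L). Setting this equal to 16/4 = 4 gives K = 8L.
Substituting into Y = 128: 4·L^(1/3)·(8L)^(2/3) = 128.
Solving, L = 8 and K = 64.

L* = 8, K* = 64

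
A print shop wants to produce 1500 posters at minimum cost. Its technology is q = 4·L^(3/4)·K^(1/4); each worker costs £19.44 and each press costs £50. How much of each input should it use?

Cost minimization requires the marginal rate of technical substitution to equal the input-price ratio: MP_L/MP_K = w/r.
Here MP_L/MP_K = (3/4)·(K/L)/(1/4) = 3·(K/L). Setting this equal to 19.44/50 = 0.3888 gives K = 0.1296L.
Substituting into q = 1500: 4·L^(3/4)·(0.1296L)^(1/4) = 1500.
Solving, L = 625 and K = 81.

L* = 625, K* = 81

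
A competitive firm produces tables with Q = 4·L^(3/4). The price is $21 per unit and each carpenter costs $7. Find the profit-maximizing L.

L* = 6561

MP_L = (3/4)·4·L^(-1/4) = 3·L^(-1/4).
Profit maximization for a price taker requires P·MP_L = w: 21·3·L^(-1/4) = 7.
So L^(-1/4) = 1/9, which gives L = 6561.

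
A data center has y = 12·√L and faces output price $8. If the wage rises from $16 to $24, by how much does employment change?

ΔL = -5

From P·MP_L = w with MP_L = 6·L^(-1/2), the labor demand is L(w) = (48/w)^(2).
At w = 16: L = 9. At w = 24: L = 4.
ΔL = 4 − 9 = -5.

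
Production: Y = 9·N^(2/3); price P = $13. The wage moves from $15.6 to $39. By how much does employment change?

ΔN = -117

From P·MP_N = w with MP_N = 6·N^(-1/3), the labor demand is N(w) = (78/w)^(3).
At w = 15.6: N = 125. At w = 39: N = 8.
ΔN = 8 − 125 = -117.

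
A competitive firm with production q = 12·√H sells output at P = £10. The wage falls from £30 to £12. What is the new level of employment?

H* = 25

From P·MP_H = w with MP_H = 6·H^(-1/2), the labor demand is H(w) = (60/w)^(2).
At w = 30: H = 4. At w = 12: H = 25.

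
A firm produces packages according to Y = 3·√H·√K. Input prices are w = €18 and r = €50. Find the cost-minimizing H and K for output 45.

Cost minimization requires the marginal rate of technical substitution to equal the input-price ratio: MP_H/MP_K = w/r.
Here MP_H/MP_K = (1/2)·(K/H)/(1/2) = (K/H). Setting this equal to 18/50 = 0.36 gives K = 0.36H.
Substituting into Y = 45: 3·H^(1/2)·(0.36H)^(1/2) = 45.
Solving, H = 25 and K = 9.

H* = 25, K* = 9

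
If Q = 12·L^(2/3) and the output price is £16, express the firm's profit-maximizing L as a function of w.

MP_L = (2/3)·12·L^(-1/3) = 8·L^(-1/3).
Setting P·MP_L = w: 128·L^(-1/3) = w.
Solving for L: L^(-1/3) = w/128, so L = (128/w)^(3).

L(w) = 2097152/w³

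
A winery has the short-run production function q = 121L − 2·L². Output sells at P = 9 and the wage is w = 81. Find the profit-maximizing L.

L* = 28

The marginal product of L is MP_L = 121 − 4L.
A price-taking firm hires until the value of the marginal product equals the wage: P·MP_L = w, so 9·(121 − 4L) = 81.
Then 121 − 4L = 9, giving L = 28.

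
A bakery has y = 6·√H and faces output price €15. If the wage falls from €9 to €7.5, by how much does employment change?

From P·MP_H = w with MP_H = 3·H^(-1/2), the labor demand is H(w) = (45/w)^(2).
At w = 9: H = 25. At w = 7.5: H = 36.
ΔH = 36 − 25 = 11.

ΔH = 11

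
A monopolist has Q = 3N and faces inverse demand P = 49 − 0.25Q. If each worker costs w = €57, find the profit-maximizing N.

Marginal revenue from the inverse demand is MR = 49 − 0.5Q.
The marginal product is MP_N = 3.
A monopolist hires until marginal revenue product equals the wage: MR·MP_N = w.
(49 − 1.5N)·3 = 57, so N = 20.

N* = 20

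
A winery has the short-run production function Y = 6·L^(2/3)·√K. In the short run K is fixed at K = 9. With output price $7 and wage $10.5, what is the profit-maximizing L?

L* = 512

With K = 9, MP_L = (2/3)·6·L^(-1/3)·9^(1/2) = 12·L^(-1/3).
Profit maximization for a price taker requires P·MP_L = w: 7·12·L^(-1/3) = 10.5.
So L^(-1/3) = 0.125, which gives L = 512.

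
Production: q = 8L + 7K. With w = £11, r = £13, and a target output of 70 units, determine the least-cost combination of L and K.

The inputs are perfect substitutes, so the firm uses whichever has the lower cost per unit of output.
Cost per unit of output via L is w/8 = 1.375; via K it is r/7 = 13/7. L is cheaper.
Producing q = 70 with L alone: L = 8.75, K = 0.

L* = 8.75, K* = 0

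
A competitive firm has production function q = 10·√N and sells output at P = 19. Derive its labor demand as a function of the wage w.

N(w) = 9025/w²

MP_N = (1/2)·10·N^(-1/2) = 5·N^(-1/2).
Setting P·MP_N = w: 95·N^(-1/2) = w.
Solving for N: N^(-1/2) = w/95, so N = (95/w)^(2).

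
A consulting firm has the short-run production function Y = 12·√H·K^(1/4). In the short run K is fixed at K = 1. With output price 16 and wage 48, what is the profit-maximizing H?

H* = 4

With K = 1, MP_H = (1/2)·12·H^(-1/2)·1^(1/4) = 6·H^(-1/2).
Profit maximization for a price taker requires P·MP_H = w: 16·6·H^(-1/2) = 48.
So H^(-1/2) = 0.5, which gives H = 4.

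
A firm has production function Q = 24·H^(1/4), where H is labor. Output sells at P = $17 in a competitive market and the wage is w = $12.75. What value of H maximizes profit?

H* = 16

MP_H = (1/4)·24·H^(-3/4) = 6·H^(-3/4).
Profit maximization for a price taker requires P·MP_H = w: 17·6·H^(-3/4) = 12.75.
So H^(-3/4) = 0.125, which gives H = 16.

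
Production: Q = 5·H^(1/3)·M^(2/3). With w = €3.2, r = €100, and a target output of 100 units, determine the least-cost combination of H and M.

Cost minimization requires the marginal rate of technical substitution to equal the input-price ratio: MP_H/MP_M = w/r.
Here MP_H/MP_M = (1/3)·(M/H)/(2/3) = 0.5·(M/H). Setting this equal to 3.2/100 = 0.032 gives M = 0.064H.
Substituting into Q = 100: 5·H^(1/3)·(0.064H)^(2/3) = 100.
Solving, H = 125 and M = 8.

H* = 125, M* = 8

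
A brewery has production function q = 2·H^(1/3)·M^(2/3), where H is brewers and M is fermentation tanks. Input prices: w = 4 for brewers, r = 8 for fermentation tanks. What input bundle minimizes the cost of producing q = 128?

Cost minimization requires the marginal rate of technical substitution to equal the input-price ratio: MP_H/MP_M = w/r.
Here MP_H/MP_M = (1/3)·(M/H)/(2/3) = 0.5·(M/H). Setting this equal to 4/8 = 0.5 gives M = H.
Substituting into q = 128: 2·H^(1/3)·(H)^(2/3) = 128.
Solving, H = 64 and M = 64.

H* = 64, M* = 64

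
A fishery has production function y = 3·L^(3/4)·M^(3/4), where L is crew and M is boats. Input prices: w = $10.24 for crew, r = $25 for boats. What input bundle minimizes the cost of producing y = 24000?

Cost minimization requires the marginal rate of technical substitution to equal the input-price ratio: MP_L/MP_M = w/r.
Here MP_L/MP_M = (3/4)·(M/L)/(3/4) = (M/L). Setting this equal to 10.24/25 = 0.4096 gives M = 0.4096L.
Substituting into y = 24000: 3·L^(3/4)·(0.4096L)^(3/4) = 24000.
Solving, L = 625 and M = 256.

L* = 625, M* = 256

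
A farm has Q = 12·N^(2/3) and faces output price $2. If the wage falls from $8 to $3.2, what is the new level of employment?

From P·MP_N = w with MP_N = 8·N^(-1/3), the labor demand is N(w) = (16/w)^(3).
At w = 8: N = 8. At w = 3.2: N = 125.

N* = 125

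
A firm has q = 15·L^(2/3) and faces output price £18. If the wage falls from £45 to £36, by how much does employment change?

From P·MP_L = w with MP_L = 10·L^(-1/3), the labor demand is L(w) = (180/w)^(3).
At w = 45: L = 64. At w = 36: L = 125.
ΔL = 125 − 64 = 61.

ΔL = 61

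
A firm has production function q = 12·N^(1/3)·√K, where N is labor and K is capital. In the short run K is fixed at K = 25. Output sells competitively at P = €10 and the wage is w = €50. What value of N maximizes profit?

With K = 25, MP_N = (1/3)·12·N^(-2/3)·25^(1/2) = 20·N^(-2/3).
Profit maximization for a price taker requires P·MP_N = w: 10·20·N^(-2/3) = 50.
So N^(-2/3) = 0.25, which gives N = 8.

N* = 8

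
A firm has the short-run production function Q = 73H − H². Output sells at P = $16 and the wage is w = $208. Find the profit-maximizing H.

The marginal product of H is MP_H = 73 − 2H.
A price-taking firm hires until the value of the marginal product equals the wage: P·MP_H = w, so 16·(73 − 2H) = 208.
Then 73 − 2H = 13, giving H = 30.

H* = 30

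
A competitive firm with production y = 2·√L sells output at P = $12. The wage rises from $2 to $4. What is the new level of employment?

L* = 9

From P·MP_L = w with MP_L = L^(-1/2), the labor demand is L(w) = (12/w)^(2).
At w = 2: L = 36. At w = 4: L = 9.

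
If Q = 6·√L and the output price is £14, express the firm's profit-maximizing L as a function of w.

L(w) = 1764/w²

MP_L = (1/2)·6·L^(-1/2) = 3·L^(-1/2).
Setting P·MP_L = w: 42·L^(-1/2) = w.
Solving for L: L^(-1/2) = w/42, so L = (42/w)^(2).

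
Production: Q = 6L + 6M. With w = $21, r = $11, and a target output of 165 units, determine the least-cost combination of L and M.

L* = 0, M* = 27.5

The inputs are perfect substitutes, so the firm uses whichever has the lower cost per unit of output.
Cost per unit of output via L is w/6 = 3.5; via M it is r/6 = 11/6. M is cheaper.
Producing Q = 165 with M alone: L = 0, M = 27.5.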